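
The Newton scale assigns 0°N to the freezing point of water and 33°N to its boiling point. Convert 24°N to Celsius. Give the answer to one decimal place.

72.7°C

Linear interpolation between the fixed points: C = (24 - 0) × 100 / (33 - 0) = 72.7273°C.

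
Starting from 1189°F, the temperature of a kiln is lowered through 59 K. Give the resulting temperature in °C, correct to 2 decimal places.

Initial temperature in Celsius: (1189 - 32) × 5/9 = 642.7778°C.
The 59 K change is an interval; Kelvin and Celsius degrees are the same size, so ΔC = -59°C.
Final Celsius temperature: 642.7778 - 59.0000 = 583.7778°C.

583.78°C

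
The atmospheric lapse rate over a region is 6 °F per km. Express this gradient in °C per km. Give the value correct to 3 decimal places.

3.333 °C/km

Since only a temperature interval is involved, the additive offset between the scales drops out.
A change of 1°F is a change of 5/9°C, so 6 × 5/9 = 3.333.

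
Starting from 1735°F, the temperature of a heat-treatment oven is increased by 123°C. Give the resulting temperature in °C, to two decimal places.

1069.11°C

Initial temperature in Celsius: (1735 - 32) × 5/9 = 946.1111°C.
Final Celsius temperature: 946.1111 + 123.0000 = 1069.1111°C.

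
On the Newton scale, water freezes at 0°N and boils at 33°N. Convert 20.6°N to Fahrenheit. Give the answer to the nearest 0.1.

Linear interpolation between the fixed points: C = (20.6 - 0) × 100 / (33 - 0) = 62.4242°C.
Then 62.4242 × 1.8 + 32 = 144.4°F.

144.4°F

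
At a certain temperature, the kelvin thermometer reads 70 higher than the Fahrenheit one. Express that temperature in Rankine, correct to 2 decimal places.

876.76°R

Let x be the Fahrenheit reading; then the kelvin reading is 5/9·x + 255.372.
(5/9·x + 255.372) - x = 70  ⇒  (-4/9)·x = -185.372  ⇒  x = 417.0875°F.
In Celsius: (417.0875 - 32) × 5/9 = 213.9375°C.
In Rankine: 213.9375 × 1.8 + 491.67 = 876.76°R.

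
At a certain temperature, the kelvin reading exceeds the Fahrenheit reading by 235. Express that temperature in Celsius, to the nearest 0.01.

Let x be the kelvin reading; then the Fahrenheit reading is 1.8·x - 459.67.
(1.8·x - 459.67) - x = -235  ⇒  (0.8)·x = 224.67  ⇒  x = 280.8375 K.
In Celsius: 280.8375 - 273.15 = 7.69°C.

7.69°C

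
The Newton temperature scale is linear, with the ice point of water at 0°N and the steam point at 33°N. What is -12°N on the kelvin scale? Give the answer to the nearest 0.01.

Linear interpolation between the fixed points: C = (-12 - 0) × 100 / (33 - 0) = -36.3636°C.
Then -36.3636 + 273.15 = 236.79 K.

236.79 K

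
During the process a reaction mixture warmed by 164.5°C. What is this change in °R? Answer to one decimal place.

Only the scale ratio 1.8 matters for a change in temperature.
164.5 × 1.8 = 296.1.

296.1°R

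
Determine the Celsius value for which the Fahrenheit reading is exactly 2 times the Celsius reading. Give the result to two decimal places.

Let C be the Celsius reading. The Fahrenheit reading is F = 1.8·C + 32.
Require F = 2·C: 1.8·C + 32 = 2·C.
(-0.2)·C = -32  ⇒  C = 160.00.

160.00°C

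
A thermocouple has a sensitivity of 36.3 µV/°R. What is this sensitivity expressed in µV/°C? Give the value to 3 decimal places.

The quantity depends on a temperature interval, so only the ratio of degree sizes applies; the offset between the scales is irrelevant.
A change of 1°C is a change of 1.8°R, so per °C the value is 36.3 × 1.8 = 65.340.

65.340 µV/°C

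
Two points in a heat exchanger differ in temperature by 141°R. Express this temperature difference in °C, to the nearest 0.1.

78.3°C

For a temperature interval the offset drops out; only the factor 5/9 applies.
141 × 5/9 = 78.3.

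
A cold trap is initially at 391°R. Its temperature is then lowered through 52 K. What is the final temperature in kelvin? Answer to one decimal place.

165.2 K

Initial temperature in Celsius: (391 - 491.67) × 5/9 = -55.9278°C.
The 52 K change is an interval; Kelvin and Celsius degrees are the same size, so ΔC = -52°C.
Final Celsius temperature: -55.9278 - 52.0000 = -107.9278°C.
In kelvin: -107.9278 + 273.15 = 165.2 K.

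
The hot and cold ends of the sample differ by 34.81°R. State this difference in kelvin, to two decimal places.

19.34 K

Only the scale ratio 5/9 matters for a change in temperature.
34.81 × 5/9 = 19.34.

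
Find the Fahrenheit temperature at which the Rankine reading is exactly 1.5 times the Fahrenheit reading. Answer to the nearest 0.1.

919.3°F

Let F be the Fahrenheit reading. The Rankine reading is R = 1·F + 459.67.
Require R = 1.5·F: 1·F + 459.67 = 1.5·F.
(-0.5)·F = -459.67  ⇒  F = 919.3.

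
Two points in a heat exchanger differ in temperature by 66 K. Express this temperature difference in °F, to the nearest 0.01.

An interval of 1 K corresponds to 1.8°F.
66 × 1.8 = 118.80.

118.80°F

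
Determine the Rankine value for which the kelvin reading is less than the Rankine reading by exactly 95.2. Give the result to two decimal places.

214.20°R

Let R be the Rankine reading. The kelvin reading is K = 5/9·R.
Require K - R = -95.2: (-4/9)·R = -95.2.
R = (-95.2) / (-4/9) = 214.20.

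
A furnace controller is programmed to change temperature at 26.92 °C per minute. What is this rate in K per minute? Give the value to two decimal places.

26.92 K/minute

Since only a temperature interval is involved, the additive offset between the scales drops out.
A change of 1°C is a change of 1 K, so 26.92 × 1 = 26.92.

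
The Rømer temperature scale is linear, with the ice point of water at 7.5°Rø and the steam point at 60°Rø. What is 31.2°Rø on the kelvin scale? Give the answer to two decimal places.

318.29 K

Linear interpolation between the fixed points: C = (31.2 - 7.5) × 100 / (60 - 7.5) = 45.1429°C.
Then 45.1429 + 273.15 = 318.29 K.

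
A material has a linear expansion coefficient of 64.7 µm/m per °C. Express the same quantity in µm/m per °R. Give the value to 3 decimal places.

35.944 µm/m per °R

The quantity depends on a temperature interval, so only the ratio of degree sizes applies; the offset between the scales is irrelevant.
A change of 1°R is a change of 5/9°C, so per °R the value is 64.7 × 5/9 = 35.944.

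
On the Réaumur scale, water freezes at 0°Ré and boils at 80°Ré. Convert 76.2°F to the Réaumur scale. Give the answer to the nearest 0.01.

19.64°Ré

First in Celsius: (76.2 - 32) × 5/9 = 24.5556°C.
Linearly onto the Réaumur scale: 0 + (24.5556 / 100) × (80 - 0) = 19.64°Ré.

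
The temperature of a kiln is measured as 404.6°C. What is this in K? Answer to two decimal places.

In kelvin: 404.6000 + 273.15 = 677.75 K.

677.75 K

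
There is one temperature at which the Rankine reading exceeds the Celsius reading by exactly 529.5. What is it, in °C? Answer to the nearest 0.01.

47.29°C

Let C be the Celsius reading. The Rankine reading is R = 1.8·C + 491.67.
Require R - C = 529.5: (0.8)·C + 491.67 = 529.5.
C = (529.5 - 491.67) / (0.8) = 47.29.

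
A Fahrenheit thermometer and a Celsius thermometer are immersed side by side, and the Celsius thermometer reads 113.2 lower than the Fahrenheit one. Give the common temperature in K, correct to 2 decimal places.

374.65 K

Let x be the Fahrenheit reading; then the Celsius reading is 5/9·x - 17.7778.
(5/9·x - 17.7778) - x = -113.2  ⇒  (-4/9)·x = -95.4222  ⇒  x = 214.7000°F.
In Celsius: (214.7 - 32) × 5/9 = 101.5000°C.
In kelvin: 101.5000 + 273.15 = 374.65 K.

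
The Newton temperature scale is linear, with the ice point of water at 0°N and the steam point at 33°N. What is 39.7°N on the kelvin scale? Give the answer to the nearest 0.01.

Linear interpolation between the fixed points: C = (39.7 - 0) × 100 / (33 - 0) = 120.3030°C.
Then 120.3030 + 273.15 = 393.45 K.

393.45 K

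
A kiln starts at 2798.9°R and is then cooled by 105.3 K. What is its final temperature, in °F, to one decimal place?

2149.7°F

Initial temperature in Celsius: (2798.9 - 491.67) × 5/9 = 1281.7944°C.
The 105.3 K change is an interval; Kelvin and Celsius degrees are the same size, so ΔC = -105.3°C.
Final Celsius temperature: 1281.7944 - 105.3000 = 1176.4944°C.
In Fahrenheit: 1176.4944 × 1.8 + 32 = 2149.7°F.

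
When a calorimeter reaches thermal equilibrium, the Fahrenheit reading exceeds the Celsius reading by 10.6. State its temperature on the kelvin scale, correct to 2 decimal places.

Let x be the Fahrenheit reading; then the Celsius reading is 5/9·x - 17.7778.
(5/9·x - 17.7778) - x = -10.6  ⇒  (-4/9)·x = 7.17778  ⇒  x = -16.1500°F.
In Celsius: (-16.15 - 32) × 5/9 = -26.7500°C.
In kelvin: -26.7500 + 273.15 = 246.40 K.

246.40 K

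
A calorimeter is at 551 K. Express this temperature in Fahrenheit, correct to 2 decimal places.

In Celsius: 551 - 273.15 = 277.8500°C.
In Fahrenheit: 277.8500 × 1.8 + 32 = 532.13°F.

532.13°F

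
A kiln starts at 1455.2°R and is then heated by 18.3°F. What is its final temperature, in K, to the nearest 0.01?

Initial temperature in Celsius: (1455.2 - 491.67) × 5/9 = 535.2944°C.
The 18.3°F change is an interval, so only the factor 5/9 applies: +18.3 × 5/9 = +10.1667°C.
Final Celsius temperature: 535.2944 + 10.1667 = 545.4611°C.
In kelvin: 545.4611 + 273.15 = 818.61 K.

818.61 K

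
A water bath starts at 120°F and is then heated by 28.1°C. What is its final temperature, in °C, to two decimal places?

Initial temperature in Celsius: (120 - 32) × 5/9 = 48.8889°C.
Final Celsius temperature: 48.8889 + 28.1000 = 76.9889°C.

76.99°C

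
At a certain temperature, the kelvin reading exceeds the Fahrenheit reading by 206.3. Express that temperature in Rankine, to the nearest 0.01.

570.08°R

Let x be the Fahrenheit reading; then the kelvin reading is 5/9·x + 255.372.
(5/9·x + 255.372) - x = 206.3  ⇒  (-4/9)·x = -49.0722  ⇒  x = 110.4125°F.
In Celsius: (110.4125 - 32) × 5/9 = 43.5625°C.
In Rankine: 43.5625 × 1.8 + 491.67 = 570.08°R.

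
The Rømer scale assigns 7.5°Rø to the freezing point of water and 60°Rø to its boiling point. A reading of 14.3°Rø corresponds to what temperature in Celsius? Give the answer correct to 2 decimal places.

12.95°C

Linear interpolation between the fixed points: C = (14.3 - 7.5) × 100 / (60 - 7.5) = 12.9524°C.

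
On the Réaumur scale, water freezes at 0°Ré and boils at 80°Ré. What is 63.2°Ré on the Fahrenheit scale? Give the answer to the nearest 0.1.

Linear interpolation between the fixed points: C = (63.2 - 0) × 100 / (80 - 0) = 79.0000°C.
Then 79.0000 × 1.8 + 32 = 174.2°F.

174.2°F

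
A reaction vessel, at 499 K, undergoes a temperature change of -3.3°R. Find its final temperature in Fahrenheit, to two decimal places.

Initial temperature in Celsius: 499 - 273.15 = 225.8500°C.
The 3.3°R change is an interval, so only the factor 5/9 applies: -3.3 × 5/9 = -1.8333°C.
Final Celsius temperature: 225.8500 - 1.8333 = 224.0167°C.
In Fahrenheit: 224.0167 × 1.8 + 32 = 435.23°F.

435.23°F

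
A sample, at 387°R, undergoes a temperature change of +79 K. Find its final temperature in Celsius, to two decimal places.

Initial temperature in Celsius: (387 - 491.67) × 5/9 = -58.1500°C.
The 79 K change is an interval; Kelvin and Celsius degrees are the same size, so ΔC = +79°C.
Final Celsius temperature: -58.1500 + 79.0000 = 20.8500°C.

20.85°C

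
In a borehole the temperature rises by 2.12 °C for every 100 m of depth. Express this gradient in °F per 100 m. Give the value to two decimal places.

Since only a temperature interval is involved, the additive offset between the scales drops out.
A change of 1°C is a change of 1.8°F, so 2.12 × 1.8 = 3.82.

3.82 °F/100 m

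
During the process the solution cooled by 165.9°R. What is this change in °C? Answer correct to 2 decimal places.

92.17°C

An interval of 1°R corresponds to 5/9°C.
165.9 × 5/9 = 92.17.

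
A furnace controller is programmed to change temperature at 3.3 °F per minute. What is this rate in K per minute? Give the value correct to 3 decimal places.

1.833 K/minute

Since only a temperature interval is involved, the additive offset between the scales drops out.
A change of 1°F is a change of 5/9 K, so 3.3 × 5/9 = 1.833.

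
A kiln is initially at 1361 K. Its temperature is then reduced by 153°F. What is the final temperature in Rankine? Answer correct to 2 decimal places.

2296.80°R

Initial temperature in Celsius: 1361 - 273.15 = 1087.8500°C.
The 153°F change is an interval, so only the factor 5/9 applies: -153 × 5/9 = -85.0000°C.
Final Celsius temperature: 1087.8500 - 85.0000 = 1002.8500°C.
In Rankine: 1002.8500 × 1.8 + 491.67 = 2296.80°R.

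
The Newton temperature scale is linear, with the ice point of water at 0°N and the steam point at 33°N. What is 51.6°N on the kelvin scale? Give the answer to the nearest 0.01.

429.51 K

Linear interpolation between the fixed points: C = (51.6 - 0) × 100 / (33 - 0) = 156.3636°C.
Then 156.3636 + 273.15 = 429.51 K.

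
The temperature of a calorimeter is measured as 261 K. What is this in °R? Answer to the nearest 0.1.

In Celsius: 261 - 273.15 = -12.1500°C.
In Rankine: -12.1500 × 1.8 + 491.67 = 469.8°R.

469.8°R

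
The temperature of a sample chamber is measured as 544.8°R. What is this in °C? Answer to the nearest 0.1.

29.5°C

In Celsius: (544.8 - 491.67) × 5/9 = 29.5167°C.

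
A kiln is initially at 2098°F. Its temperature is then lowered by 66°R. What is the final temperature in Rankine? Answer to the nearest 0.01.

2491.67°R

Initial temperature in Celsius: (2098 - 32) × 5/9 = 1147.7778°C.
The 66°R change is an interval, so only the factor 5/9 applies: -66 × 5/9 = -36.6667°C.
Final Celsius temperature: 1147.7778 - 36.6667 = 1111.1111°C.
In Rankine: 1111.1111 × 1.8 + 491.67 = 2491.67°R.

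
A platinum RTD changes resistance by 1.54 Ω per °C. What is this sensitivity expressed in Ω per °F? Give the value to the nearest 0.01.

0.86 Ω per °F

Since only a temperature interval is involved, the additive offset between the scales drops out.
A change of 1°F is a change of 5/9°C, so per °F the value is 1.54 × 5/9 = 0.86.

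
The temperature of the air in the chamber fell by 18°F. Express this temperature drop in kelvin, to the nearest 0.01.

Only the scale ratio 5/9 matters for a change in temperature.
18 × 5/9 = 10.00.

10.00 K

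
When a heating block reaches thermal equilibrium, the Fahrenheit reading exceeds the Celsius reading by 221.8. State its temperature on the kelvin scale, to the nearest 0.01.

510.40 K

Let x be the Celsius reading; then the Fahrenheit reading is 1.8·x + 32.
(1.8·x + 32) - x = 221.8  ⇒  (0.8)·x = 189.8  ⇒  x = 237.2500°C.
In kelvin: 237.2500 + 273.15 = 510.40 K.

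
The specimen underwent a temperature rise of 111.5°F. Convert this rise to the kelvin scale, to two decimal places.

An interval of 1°F corresponds to 5/9 K.
111.5 × 5/9 = 61.94.

61.94 K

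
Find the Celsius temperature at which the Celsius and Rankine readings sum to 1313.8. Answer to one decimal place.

293.6°C

Let C be the Celsius reading. The Rankine reading is R = 1.8·C + 491.67.
Require C + R = 1313.8: (2.8)·C + 491.67 = 1313.8.
C = (1313.8 - 491.67) / (2.8) = 293.6.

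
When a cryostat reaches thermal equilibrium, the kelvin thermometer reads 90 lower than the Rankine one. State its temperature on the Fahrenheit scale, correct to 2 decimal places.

Let x be the Rankine reading; then the kelvin reading is 5/9·x.
(5/9·x) - x = -90  ⇒  (-4/9)·x = -90  ⇒  x = 202.5000°R.
In Celsius: (202.5 - 491.67) × 5/9 = -160.6500°C.
In Fahrenheit: -160.6500 × 1.8 + 32 = -257.17°F.

-257.17°F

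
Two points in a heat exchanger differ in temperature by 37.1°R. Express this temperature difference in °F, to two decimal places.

Rankine and Fahrenheit degrees are the same size, so the interval is unchanged: 37.10.

37.10°F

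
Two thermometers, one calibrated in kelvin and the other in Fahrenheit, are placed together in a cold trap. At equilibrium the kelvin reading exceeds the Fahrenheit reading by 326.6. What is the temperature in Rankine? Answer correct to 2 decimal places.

Let x be the kelvin reading; then the Fahrenheit reading is 1.8·x - 459.67.
(1.8·x - 459.67) - x = -326.6  ⇒  (0.8)·x = 133.07  ⇒  x = 166.3375 K.
In Celsius: 166.3375 - 273.15 = -106.8125°C.
In Rankine: -106.8125 × 1.8 + 491.67 = 299.41°R.

299.41°R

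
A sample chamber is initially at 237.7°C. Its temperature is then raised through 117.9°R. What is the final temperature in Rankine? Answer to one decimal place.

1037.4°R

The 117.9°R change is an interval, so only the factor 5/9 applies: +117.9 × 5/9 = +65.5000°C.
Final Celsius temperature: 237.7000 + 65.5000 = 303.2000°C.
In Rankine: 303.2000 × 1.8 + 491.67 = 1037.4°R.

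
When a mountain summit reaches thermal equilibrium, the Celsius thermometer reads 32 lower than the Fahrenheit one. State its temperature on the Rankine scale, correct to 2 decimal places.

491.67°R

Let x be the Fahrenheit reading; then the Celsius reading is 5/9·x - 17.7778.
(5/9·x - 17.7778) - x = -32  ⇒  (-4/9)·x = -14.2222  ⇒  x = 32.0000°F.
In Celsius: (32 - 32) × 5/9 = 0.0000°C.
In Rankine: 0.0000 × 1.8 + 491.67 = 491.67°R.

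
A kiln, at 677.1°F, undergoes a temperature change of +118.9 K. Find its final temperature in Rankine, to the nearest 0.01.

1350.79°R

Initial temperature in Celsius: (677.1 - 32) × 5/9 = 358.3889°C.
The 118.9 K change is an interval; Kelvin and Celsius degrees are the same size, so ΔC = +118.9°C.
Final Celsius temperature: 358.3889 + 118.9000 = 477.2889°C.
In Rankine: 477.2889 × 1.8 + 491.67 = 1350.79°R.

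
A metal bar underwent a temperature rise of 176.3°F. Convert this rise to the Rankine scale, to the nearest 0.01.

176.30°R

Fahrenheit and Rankine degrees are the same size, so the interval is unchanged: 176.30.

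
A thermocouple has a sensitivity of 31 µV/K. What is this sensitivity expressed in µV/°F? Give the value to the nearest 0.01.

The quantity depends on a temperature interval, so only the ratio of degree sizes applies; the offset between the scales is irrelevant.
A change of 1°F is a change of 5/9 K, so per °F the value is 31 × 5/9 = 17.22.

17.22 µV/°F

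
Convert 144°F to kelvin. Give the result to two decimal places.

In Celsius: (144 - 32) × 5/9 = 62.2222°C.
In kelvin: 62.2222 + 273.15 = 335.37 K.

335.37 K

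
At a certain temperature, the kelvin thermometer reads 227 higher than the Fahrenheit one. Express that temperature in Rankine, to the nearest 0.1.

523.5°R

Let x be the Fahrenheit reading; then the kelvin reading is 5/9·x + 255.372.
(5/9·x + 255.372) - x = 227  ⇒  (-4/9)·x = -28.3722  ⇒  x = 63.8375°F.
In Celsius: (63.8375 - 32) × 5/9 = 17.6875°C.
In Rankine: 17.6875 × 1.8 + 491.67 = 523.5°R.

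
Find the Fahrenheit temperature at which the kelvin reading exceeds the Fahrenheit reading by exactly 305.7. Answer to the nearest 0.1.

Let F be the Fahrenheit reading. The kelvin reading is K = 5/9·F + 255.372.
Require K - F = 305.7: (-4/9)·F + 255.372 = 305.7.
F = (305.7 - 255.372) / (-4/9) = -113.2.

-113.2°F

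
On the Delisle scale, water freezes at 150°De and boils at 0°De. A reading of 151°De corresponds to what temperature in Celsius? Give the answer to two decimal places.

-0.67°C

Linear interpolation between the fixed points: C = (151 - 150) × 100 / (0 - 150) = -0.6667°C.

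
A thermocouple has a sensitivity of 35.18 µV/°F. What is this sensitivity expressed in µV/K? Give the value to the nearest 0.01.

63.32 µV/K

Since only a temperature interval is involved, the additive offset between the scales drops out.
A change of 1 K is a change of 1.8°F, so per K the value is 35.18 × 1.8 = 63.32.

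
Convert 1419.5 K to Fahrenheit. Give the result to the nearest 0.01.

2095.43°F

In Celsius: 1419.5 - 273.15 = 1146.3500°C.
In Fahrenheit: 1146.3500 × 1.8 + 32 = 2095.43°F.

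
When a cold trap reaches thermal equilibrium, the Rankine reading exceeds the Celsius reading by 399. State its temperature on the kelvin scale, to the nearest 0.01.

Let x be the Celsius reading; then the Rankine reading is 1.8·x + 491.67.
(1.8·x + 491.67) - x = 399  ⇒  (0.8)·x = -92.67  ⇒  x = -115.8375°C.
In kelvin: -115.8375 + 273.15 = 157.31 K.

157.31 K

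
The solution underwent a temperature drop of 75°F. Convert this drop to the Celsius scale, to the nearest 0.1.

41.7°C

Only the scale ratio 5/9 matters for a change in temperature.
75 × 5/9 = 41.7.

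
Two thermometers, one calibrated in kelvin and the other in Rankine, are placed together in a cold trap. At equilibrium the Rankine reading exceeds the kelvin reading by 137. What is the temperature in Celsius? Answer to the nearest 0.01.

-101.90°C

Let x be the kelvin reading; then the Rankine reading is 1.8·x.
(1.8·x) - x = 137  ⇒  (0.8)·x = 137  ⇒  x = 171.2500 K.
In Celsius: 171.25 - 273.15 = -101.90°C.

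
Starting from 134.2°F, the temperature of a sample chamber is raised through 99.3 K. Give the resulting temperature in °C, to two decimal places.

Initial temperature in Celsius: (134.2 - 32) × 5/9 = 56.7778°C.
The 99.3 K change is an interval; Kelvin and Celsius degrees are the same size, so ΔC = +99.3°C.
Final Celsius temperature: 56.7778 + 99.3000 = 156.0778°C.

156.08°C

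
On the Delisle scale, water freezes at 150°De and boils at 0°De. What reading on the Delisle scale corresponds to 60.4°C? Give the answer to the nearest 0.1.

59.4°De

Linearly onto the Delisle scale: 150 + (60.4000 / 100) × (0 - 150) = 59.4°De.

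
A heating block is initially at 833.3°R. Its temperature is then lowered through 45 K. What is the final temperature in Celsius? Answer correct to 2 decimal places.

Initial temperature in Celsius: (833.3 - 491.67) × 5/9 = 189.7944°C.
The 45 K change is an interval; Kelvin and Celsius degrees are the same size, so ΔC = -45°C.
Final Celsius temperature: 189.7944 - 45.0000 = 144.7944°C.

144.79°C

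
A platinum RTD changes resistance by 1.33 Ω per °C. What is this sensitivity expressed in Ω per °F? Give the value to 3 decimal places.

The quantity depends on a temperature interval, so only the ratio of degree sizes applies; the offset between the scales is irrelevant.
A change of 1°F is a change of 5/9°C, so per °F the value is 1.33 × 5/9 = 0.739.

0.739 Ω per °F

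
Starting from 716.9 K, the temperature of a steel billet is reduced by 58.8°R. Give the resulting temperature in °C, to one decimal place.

411.1°C

Initial temperature in Celsius: 716.9 - 273.15 = 443.7500°C.
The 58.8°R change is an interval, so only the factor 5/9 applies: -58.8 × 5/9 = -32.6667°C.
Final Celsius temperature: 443.7500 - 32.6667 = 411.0833°C.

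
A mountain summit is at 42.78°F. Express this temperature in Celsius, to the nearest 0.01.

5.99°C

In Celsius: (42.78 - 32) × 5/9 = 5.9889°C.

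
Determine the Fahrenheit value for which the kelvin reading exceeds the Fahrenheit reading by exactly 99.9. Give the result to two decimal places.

349.81°F

Let F be the Fahrenheit reading. The kelvin reading is K = 5/9·F + 255.372.
Require K - F = 99.9: (-4/9)·F + 255.372 = 99.9.
F = (99.9 - 255.372) / (-4/9) = 349.81.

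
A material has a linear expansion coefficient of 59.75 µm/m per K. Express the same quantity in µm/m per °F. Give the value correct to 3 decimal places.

33.194 µm/m per °F

Since only a temperature interval is involved, the additive offset between the scales drops out.
A change of 1°F is a change of 5/9 K, so per °F the value is 59.75 × 5/9 = 33.194.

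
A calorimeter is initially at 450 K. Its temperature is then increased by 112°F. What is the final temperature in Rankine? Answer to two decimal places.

922.00°R

Initial temperature in Celsius: 450 - 273.15 = 176.8500°C.
The 112°F change is an interval, so only the factor 5/9 applies: +112 × 5/9 = +62.2222°C.
Final Celsius temperature: 176.8500 + 62.2222 = 239.0722°C.
In Rankine: 239.0722 × 1.8 + 491.67 = 922.00°R.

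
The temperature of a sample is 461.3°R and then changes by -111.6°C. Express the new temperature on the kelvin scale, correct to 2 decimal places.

Initial temperature in Celsius: (461.3 - 491.67) × 5/9 = -16.8722°C.
Final Celsius temperature: -16.8722 - 111.6000 = -128.4722°C.
In kelvin: -128.4722 + 273.15 = 144.68 K.

144.68 K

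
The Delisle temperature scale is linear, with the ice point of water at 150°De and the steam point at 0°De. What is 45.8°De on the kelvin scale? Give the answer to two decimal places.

342.62 K

Linear interpolation between the fixed points: C = (45.8 - 150) × 100 / (0 - 150) = 69.4667°C.
Then 69.4667 + 273.15 = 342.62 K.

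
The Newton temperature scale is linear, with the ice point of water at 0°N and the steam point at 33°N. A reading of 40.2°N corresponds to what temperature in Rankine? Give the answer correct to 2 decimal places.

710.94°R

Linear interpolation between the fixed points: C = (40.2 - 0) × 100 / (33 - 0) = 121.8182°C.
Then 121.8182 × 1.8 + 491.67 = 710.94°R.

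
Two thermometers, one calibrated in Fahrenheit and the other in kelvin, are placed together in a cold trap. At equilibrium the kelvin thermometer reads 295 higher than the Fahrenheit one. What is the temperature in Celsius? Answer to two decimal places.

Let x be the Fahrenheit reading; then the kelvin reading is 5/9·x + 255.372.
(5/9·x + 255.372) - x = 295  ⇒  (-4/9)·x = 39.6278  ⇒  x = -89.1625°F.
In Celsius: (-89.1625 - 32) × 5/9 = -67.31°C.

-67.31°C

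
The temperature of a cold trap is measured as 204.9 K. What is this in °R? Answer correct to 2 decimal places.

368.82°R

In Celsius: 204.9 - 273.15 = -68.2500°C.
In Rankine: -68.2500 × 1.8 + 491.67 = 368.82°R.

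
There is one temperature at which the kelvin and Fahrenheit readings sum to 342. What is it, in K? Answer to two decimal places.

286.31 K

Let K be the kelvin reading. The Fahrenheit reading is F = 1.8·K - 459.67.
Require K + F = 342: (2.8)·K - 459.67 = 342.
K = (342 + 459.67) / (2.8) = 286.31.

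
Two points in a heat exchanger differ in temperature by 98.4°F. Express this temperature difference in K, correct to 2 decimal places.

54.67 K

For a temperature interval the offset drops out; only the factor 5/9 applies.
98.4 × 5/9 = 54.67.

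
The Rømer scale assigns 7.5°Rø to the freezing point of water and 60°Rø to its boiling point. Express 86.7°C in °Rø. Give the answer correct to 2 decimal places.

Linearly onto the Rømer scale: 7.5 + (86.7000 / 100) × (60 - 7.5) = 53.02°Rø.

53.02°Rø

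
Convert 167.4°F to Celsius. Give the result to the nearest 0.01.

75.22°C

In Celsius: (167.4 - 32) × 5/9 = 75.2222°C.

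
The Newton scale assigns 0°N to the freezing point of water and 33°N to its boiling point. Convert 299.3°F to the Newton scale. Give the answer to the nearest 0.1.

First in Celsius: (299.3 - 32) × 5/9 = 148.5000°C.
Linearly onto the Newton scale: 0 + (148.5000 / 100) × (33 - 0) = 49.0°N.

49.0°N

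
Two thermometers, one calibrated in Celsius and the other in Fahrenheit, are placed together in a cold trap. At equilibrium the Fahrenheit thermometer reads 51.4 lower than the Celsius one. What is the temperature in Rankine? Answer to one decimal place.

304.0°R

Let x be the Celsius reading; then the Fahrenheit reading is 1.8·x + 32.
(1.8·x + 32) - x = -51.4  ⇒  (0.8)·x = -83.4  ⇒  x = -104.2500°C.
In Rankine: -104.2500 × 1.8 + 491.67 = 304.0°R.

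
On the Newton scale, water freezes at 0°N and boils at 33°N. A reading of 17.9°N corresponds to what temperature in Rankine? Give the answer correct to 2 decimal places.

589.31°R

Linear interpolation between the fixed points: C = (17.9 - 0) × 100 / (33 - 0) = 54.2424°C.
Then 54.2424 × 1.8 + 491.67 = 589.31°R.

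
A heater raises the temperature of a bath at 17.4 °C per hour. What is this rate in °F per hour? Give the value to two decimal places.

The quantity depends on a temperature interval, so only the ratio of degree sizes applies; the offset between the scales is irrelevant.
A change of 1°C is a change of 1.8°F, so 17.4 × 1.8 = 31.32.

31.32 °F/hour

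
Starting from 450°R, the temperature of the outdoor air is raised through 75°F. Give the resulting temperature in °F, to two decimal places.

Initial temperature in Celsius: (450 - 491.67) × 5/9 = -23.1500°C.
The 75°F change is an interval, so only the factor 5/9 applies: +75 × 5/9 = +41.6667°C.
Final Celsius temperature: -23.1500 + 41.6667 = 18.5167°C.
In Fahrenheit: 18.5167 × 1.8 + 32 = 65.33°F.

65.33°F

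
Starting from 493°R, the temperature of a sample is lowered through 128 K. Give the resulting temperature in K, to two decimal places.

Initial temperature in Celsius: (493 - 491.67) × 5/9 = 0.7389°C.
The 128 K change is an interval; Kelvin and Celsius degrees are the same size, so ΔC = -128°C.
Final Celsius temperature: 0.7389 - 128.0000 = -127.2611°C.
In kelvin: -127.2611 + 273.15 = 145.89 K.

145.89 K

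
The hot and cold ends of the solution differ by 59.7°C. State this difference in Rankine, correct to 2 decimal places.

107.46°R

An interval of 1°C corresponds to 1.8°R.
59.7 × 1.8 = 107.46.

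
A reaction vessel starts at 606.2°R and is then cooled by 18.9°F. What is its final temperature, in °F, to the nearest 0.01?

127.63°F

Initial temperature in Celsius: (606.2 - 491.67) × 5/9 = 63.6278°C.
The 18.9°F change is an interval, so only the factor 5/9 applies: -18.9 × 5/9 = -10.5000°C.
Final Celsius temperature: 63.6278 - 10.5000 = 53.1278°C.
In Fahrenheit: 53.1278 × 1.8 + 32 = 127.63°F.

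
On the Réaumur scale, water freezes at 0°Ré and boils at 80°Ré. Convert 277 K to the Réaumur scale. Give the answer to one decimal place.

First in Celsius: 277 - 273.15 = 3.8500°C.
Linearly onto the Réaumur scale: 0 + (3.8500 / 100) × (80 - 0) = 3.1°Ré.

3.1°Ré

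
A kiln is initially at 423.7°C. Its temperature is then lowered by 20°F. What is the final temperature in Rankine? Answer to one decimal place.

The 20°F change is an interval, so only the factor 5/9 applies: -20 × 5/9 = -11.1111°C.
Final Celsius temperature: 423.7000 - 11.1111 = 412.5889°C.
In Rankine: 412.5889 × 1.8 + 491.67 = 1234.3°R.

1234.3°R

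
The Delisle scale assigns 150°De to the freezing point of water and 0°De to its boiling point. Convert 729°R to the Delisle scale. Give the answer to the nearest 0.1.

First in Celsius: (729 - 491.67) × 5/9 = 131.8500°C.
Linearly onto the Delisle scale: 150 + (131.8500 / 100) × (0 - 150) = -47.8°De.

-47.8°De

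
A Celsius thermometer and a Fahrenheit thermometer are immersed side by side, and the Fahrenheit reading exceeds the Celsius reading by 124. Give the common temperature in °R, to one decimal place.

698.7°R

Let x be the Celsius reading; then the Fahrenheit reading is 1.8·x + 32.
(1.8·x + 32) - x = 124  ⇒  (0.8)·x = 92  ⇒  x = 115.0000°C.
In Rankine: 115.0000 × 1.8 + 491.67 = 698.7°R.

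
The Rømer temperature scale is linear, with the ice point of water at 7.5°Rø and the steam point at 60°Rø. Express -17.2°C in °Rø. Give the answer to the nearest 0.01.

Linearly onto the Rømer scale: 7.5 + (-17.2000 / 100) × (60 - 7.5) = -1.53°Rø.

-1.53°Rø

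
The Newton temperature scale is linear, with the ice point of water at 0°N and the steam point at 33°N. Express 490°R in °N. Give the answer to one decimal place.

-0.3°N

First in Celsius: (490 - 491.67) × 5/9 = -0.9278°C.
Linearly onto the Newton scale: 0 + (-0.9278 / 100) × (33 - 0) = -0.3°N.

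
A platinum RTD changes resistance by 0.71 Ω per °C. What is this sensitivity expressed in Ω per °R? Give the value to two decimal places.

0.39 Ω per °R

The quantity depends on a temperature interval, so only the ratio of degree sizes applies; the offset between the scales is irrelevant.
A change of 1°R is a change of 5/9°C, so per °R the value is 0.71 × 5/9 = 0.39.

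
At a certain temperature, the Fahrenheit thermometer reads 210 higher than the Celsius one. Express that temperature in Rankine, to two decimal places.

892.17°R

Let x be the Celsius reading; then the Fahrenheit reading is 1.8·x + 32.
(1.8·x + 32) - x = 210  ⇒  (0.8)·x = 178  ⇒  x = 222.5000°C.
In Rankine: 222.5000 × 1.8 + 491.67 = 892.17°R.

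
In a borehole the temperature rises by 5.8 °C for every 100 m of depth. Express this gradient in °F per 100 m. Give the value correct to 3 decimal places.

10.440 °F/100 m

Since only a temperature interval is involved, the additive offset between the scales drops out.
A change of 1°C is a change of 1.8°F, so 5.8 × 1.8 = 10.440.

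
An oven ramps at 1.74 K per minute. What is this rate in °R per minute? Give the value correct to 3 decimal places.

3.132 °R/minute

Since only a temperature interval is involved, the additive offset between the scales drops out.
A change of 1 K is a change of 1.8°R, so 1.74 × 1.8 = 3.132.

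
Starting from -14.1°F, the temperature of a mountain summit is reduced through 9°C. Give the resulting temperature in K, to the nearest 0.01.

238.54 K

Initial temperature in Celsius: (-14.1 - 32) × 5/9 = -25.6111°C.
Final Celsius temperature: -25.6111 - 9.0000 = -34.6111°C.
In kelvin: -34.6111 + 273.15 = 238.54 K.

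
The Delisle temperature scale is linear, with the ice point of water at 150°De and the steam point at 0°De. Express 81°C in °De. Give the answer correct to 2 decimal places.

Linearly onto the Delisle scale: 150 + (81.0000 / 100) × (0 - 150) = 28.50°De.

28.50°De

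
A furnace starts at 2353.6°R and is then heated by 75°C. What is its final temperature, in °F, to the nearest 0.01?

Initial temperature in Celsius: (2353.6 - 491.67) × 5/9 = 1034.4056°C.
Final Celsius temperature: 1034.4056 + 75.0000 = 1109.4056°C.
In Fahrenheit: 1109.4056 × 1.8 + 32 = 2028.93°F.

2028.93°F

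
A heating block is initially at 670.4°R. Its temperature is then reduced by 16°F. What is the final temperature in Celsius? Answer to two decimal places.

Initial temperature in Celsius: (670.4 - 491.67) × 5/9 = 99.2944°C.
The 16°F change is an interval, so only the factor 5/9 applies: -16 × 5/9 = -8.8889°C.
Final Celsius temperature: 99.2944 - 8.8889 = 90.4056°C.

90.41°C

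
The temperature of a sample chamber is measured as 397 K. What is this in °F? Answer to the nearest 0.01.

In Celsius: 397 - 273.15 = 123.8500°C.
In Fahrenheit: 123.8500 × 1.8 + 32 = 254.93°F.

254.93°F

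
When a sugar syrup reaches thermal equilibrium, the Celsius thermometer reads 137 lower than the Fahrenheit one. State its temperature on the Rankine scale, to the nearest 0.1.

727.9°R

Let x be the Fahrenheit reading; then the Celsius reading is 5/9·x - 17.7778.
(5/9·x - 17.7778) - x = -137  ⇒  (-4/9)·x = -119.222  ⇒  x = 268.2500°F.
In Celsius: (268.25 - 32) × 5/9 = 131.2500°C.
In Rankine: 131.2500 × 1.8 + 491.67 = 727.9°R.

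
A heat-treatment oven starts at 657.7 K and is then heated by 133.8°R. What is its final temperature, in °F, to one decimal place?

858.0°F

Initial temperature in Celsius: 657.7 - 273.15 = 384.5500°C.
The 133.8°R change is an interval, so only the factor 5/9 applies: +133.8 × 5/9 = +74.3333°C.
Final Celsius temperature: 384.5500 + 74.3333 = 458.8833°C.
In Fahrenheit: 458.8833 × 1.8 + 32 = 858.0°F.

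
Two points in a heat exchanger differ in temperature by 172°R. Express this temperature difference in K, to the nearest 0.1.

95.6 K

Only the scale ratio 5/9 matters for a change in temperature.
172 × 5/9 = 95.6.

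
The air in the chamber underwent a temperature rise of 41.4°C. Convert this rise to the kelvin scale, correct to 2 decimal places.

41.40 K

Celsius and kelvin degrees are the same size, so the interval is unchanged: 41.40.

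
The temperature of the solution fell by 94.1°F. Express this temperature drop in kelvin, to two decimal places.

52.28 K

For a temperature interval the offset drops out; only the factor 5/9 applies.
94.1 × 5/9 = 52.28.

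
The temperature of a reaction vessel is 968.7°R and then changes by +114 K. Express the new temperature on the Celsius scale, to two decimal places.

Initial temperature in Celsius: (968.7 - 491.67) × 5/9 = 265.0167°C.
The 114 K change is an interval; Kelvin and Celsius degrees are the same size, so ΔC = +114°C.
Final Celsius temperature: 265.0167 + 114.0000 = 379.0167°C.

379.02°C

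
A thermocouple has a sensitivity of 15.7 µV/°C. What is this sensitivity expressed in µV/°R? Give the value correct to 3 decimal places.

The quantity depends on a temperature interval, so only the ratio of degree sizes applies; the offset between the scales is irrelevant.
A change of 1°R is a change of 5/9°C, so per °R the value is 15.7 × 5/9 = 8.722.

8.722 µV/°R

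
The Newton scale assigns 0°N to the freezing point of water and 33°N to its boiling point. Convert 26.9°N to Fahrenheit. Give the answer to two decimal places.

Linear interpolation between the fixed points: C = (26.9 - 0) × 100 / (33 - 0) = 81.5152°C.
Then 81.5152 × 1.8 + 32 = 178.73°F.

178.73°F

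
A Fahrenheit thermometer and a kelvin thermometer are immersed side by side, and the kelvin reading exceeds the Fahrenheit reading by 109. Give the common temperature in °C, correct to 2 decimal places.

165.19°C

Let x be the Fahrenheit reading; then the kelvin reading is 5/9·x + 255.372.
(5/9·x + 255.372) - x = 109  ⇒  (-4/9)·x = -146.372  ⇒  x = 329.3375°F.
In Celsius: (329.3375 - 32) × 5/9 = 165.19°C.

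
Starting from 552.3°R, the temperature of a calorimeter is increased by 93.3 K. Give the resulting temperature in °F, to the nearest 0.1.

Initial temperature in Celsius: (552.3 - 491.67) × 5/9 = 33.6833°C.
The 93.3 K change is an interval; Kelvin and Celsius degrees are the same size, so ΔC = +93.3°C.
Final Celsius temperature: 33.6833 + 93.3000 = 126.9833°C.
In Fahrenheit: 126.9833 × 1.8 + 32 = 260.6°F.

260.6°F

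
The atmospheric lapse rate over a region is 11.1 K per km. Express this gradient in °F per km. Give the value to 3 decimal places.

19.980 °F/km

The quantity depends on a temperature interval, so only the ratio of degree sizes applies; the offset between the scales is irrelevant.
A change of 1 K is a change of 1.8°F, so 11.1 × 1.8 = 19.980.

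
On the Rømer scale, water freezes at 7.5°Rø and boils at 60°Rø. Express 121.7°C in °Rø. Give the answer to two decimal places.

Linearly onto the Rømer scale: 7.5 + (121.7000 / 100) × (60 - 7.5) = 71.39°Rø.

71.39°Rø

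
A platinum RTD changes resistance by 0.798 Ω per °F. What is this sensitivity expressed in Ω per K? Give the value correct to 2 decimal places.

1.44 Ω per K

The quantity depends on a temperature interval, so only the ratio of degree sizes applies; the offset between the scales is irrelevant.
A change of 1 K is a change of 1.8°F, so per K the value is 0.798 × 1.8 = 1.44.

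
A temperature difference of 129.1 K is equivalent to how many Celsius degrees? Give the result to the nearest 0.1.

129.1°C

Kelvin and Celsius degrees are the same size, so the interval is unchanged: 129.1.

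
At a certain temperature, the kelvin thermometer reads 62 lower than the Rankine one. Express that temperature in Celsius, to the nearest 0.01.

-195.65°C

Let x be the Rankine reading; then the kelvin reading is 5/9·x.
(5/9·x) - x = -62  ⇒  (-4/9)·x = -62  ⇒  x = 139.5000°R.
In Celsius: (139.5 - 491.67) × 5/9 = -195.65°C.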